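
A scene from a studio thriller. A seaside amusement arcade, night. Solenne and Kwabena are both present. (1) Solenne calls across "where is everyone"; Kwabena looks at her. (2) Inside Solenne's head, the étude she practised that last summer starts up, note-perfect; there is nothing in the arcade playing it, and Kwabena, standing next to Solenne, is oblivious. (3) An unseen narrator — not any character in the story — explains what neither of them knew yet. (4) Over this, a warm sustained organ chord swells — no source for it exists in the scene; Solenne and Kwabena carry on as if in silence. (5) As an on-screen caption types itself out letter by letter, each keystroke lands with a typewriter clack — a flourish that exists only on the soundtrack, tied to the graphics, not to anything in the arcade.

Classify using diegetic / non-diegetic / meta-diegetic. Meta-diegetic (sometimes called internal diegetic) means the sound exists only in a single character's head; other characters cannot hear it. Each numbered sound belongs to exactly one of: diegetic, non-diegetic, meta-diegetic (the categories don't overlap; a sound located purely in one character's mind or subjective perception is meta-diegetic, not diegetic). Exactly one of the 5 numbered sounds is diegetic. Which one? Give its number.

1

(1) is diegetic: on-screen dialogue — Solenne speaks and Kwabena is there to hear.
Sound (2): the music is a memory playing inside Solenne's mind alone; no real-world source, Kwabena can't hear it, so meta-diegetic.
(3) is non-diegetic: commentary laid over the scene from outside the fiction.
Sound (4): nothing in the arcade produces it and the characters don't hear it — pure soundtrack, so non-diegetic.
(5) sound married to a title/caption — outside the diegesis by definition → non-diegetic.
Only (1) is diegetic.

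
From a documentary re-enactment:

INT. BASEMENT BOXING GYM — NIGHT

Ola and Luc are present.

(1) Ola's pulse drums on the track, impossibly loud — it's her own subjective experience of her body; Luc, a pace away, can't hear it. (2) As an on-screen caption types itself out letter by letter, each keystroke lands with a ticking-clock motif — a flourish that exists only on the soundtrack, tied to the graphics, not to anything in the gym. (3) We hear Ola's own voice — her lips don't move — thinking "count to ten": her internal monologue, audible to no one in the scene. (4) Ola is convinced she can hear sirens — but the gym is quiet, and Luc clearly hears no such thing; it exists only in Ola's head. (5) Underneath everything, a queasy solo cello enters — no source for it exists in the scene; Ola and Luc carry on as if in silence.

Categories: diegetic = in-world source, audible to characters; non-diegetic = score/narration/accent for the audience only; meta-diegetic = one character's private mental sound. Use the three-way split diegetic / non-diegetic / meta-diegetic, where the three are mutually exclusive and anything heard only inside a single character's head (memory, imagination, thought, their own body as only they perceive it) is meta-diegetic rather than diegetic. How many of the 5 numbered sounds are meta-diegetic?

3

(1) is meta-diegetic: point-of-audition from inside Ola's body; not a sound in the room.
(2) is non-diegetic: it accompanies on-screen graphics, not anything inside the story world.
Sound (3): internal monologue — inside Ola's mind, not spoken into the scene, so meta-diegetic.
(4) is meta-diegetic: Ola alone 'hears' it — an imagined sound, not present in the space.
(5) is non-diegetic: score with no on-screen or off-screen source; it exists for the audience alone.
Meta-diegetic: (1), (3), (4) — that's 3.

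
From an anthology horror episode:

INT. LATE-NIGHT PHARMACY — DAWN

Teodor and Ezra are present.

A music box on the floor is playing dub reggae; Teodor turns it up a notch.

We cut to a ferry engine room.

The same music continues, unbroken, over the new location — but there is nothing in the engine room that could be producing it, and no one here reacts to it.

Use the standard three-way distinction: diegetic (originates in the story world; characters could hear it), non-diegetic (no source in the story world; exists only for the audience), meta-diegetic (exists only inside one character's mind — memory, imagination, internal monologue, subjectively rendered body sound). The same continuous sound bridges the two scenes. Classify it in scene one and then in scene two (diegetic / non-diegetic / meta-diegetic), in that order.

diegetic, non-diegetic

Scene one: a music box is an on-screen source and Teodor reacts to it → diegetic.
Scene two: there is no source in the engine room and no one hears it — it's now underscore → non-diegetic.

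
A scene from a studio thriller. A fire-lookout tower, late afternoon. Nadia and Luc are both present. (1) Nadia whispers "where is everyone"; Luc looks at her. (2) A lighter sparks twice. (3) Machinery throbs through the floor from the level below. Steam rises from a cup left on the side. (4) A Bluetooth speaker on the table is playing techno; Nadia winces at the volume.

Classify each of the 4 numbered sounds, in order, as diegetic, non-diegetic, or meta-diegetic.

(1) is diegetic: on-screen dialogue — Nadia speaks and Luc is there to hear.
(2) is diegetic: the sound comes from a lighter physically present in the location.
(3) it's the actual ambient sound of the location → diegetic.
Sound (4): the music comes from an on-screen device that Nadia responds to, so diegetic.

diegetic, diegetic, diegetic, diegetic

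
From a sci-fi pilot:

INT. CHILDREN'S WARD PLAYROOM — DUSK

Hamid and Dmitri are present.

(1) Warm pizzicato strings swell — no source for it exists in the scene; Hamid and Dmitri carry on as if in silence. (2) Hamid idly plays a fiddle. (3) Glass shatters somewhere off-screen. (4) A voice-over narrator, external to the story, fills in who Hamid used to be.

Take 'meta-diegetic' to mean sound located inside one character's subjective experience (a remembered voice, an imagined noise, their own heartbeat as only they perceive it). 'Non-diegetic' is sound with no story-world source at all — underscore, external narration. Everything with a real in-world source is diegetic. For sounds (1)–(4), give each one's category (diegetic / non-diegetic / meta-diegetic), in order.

(1) score with no on-screen or off-screen source; it exists for the audience alone → non-diegetic.
(2) is diegetic: the instrument and the performer are both in the scene.
(3) glass is a real object/event in the scene's world → diegetic.
(4) external voice-over — not a character, not heard by anyone in the scene → non-diegetic.

non-diegetic, diegetic, diegetic, non-diegetic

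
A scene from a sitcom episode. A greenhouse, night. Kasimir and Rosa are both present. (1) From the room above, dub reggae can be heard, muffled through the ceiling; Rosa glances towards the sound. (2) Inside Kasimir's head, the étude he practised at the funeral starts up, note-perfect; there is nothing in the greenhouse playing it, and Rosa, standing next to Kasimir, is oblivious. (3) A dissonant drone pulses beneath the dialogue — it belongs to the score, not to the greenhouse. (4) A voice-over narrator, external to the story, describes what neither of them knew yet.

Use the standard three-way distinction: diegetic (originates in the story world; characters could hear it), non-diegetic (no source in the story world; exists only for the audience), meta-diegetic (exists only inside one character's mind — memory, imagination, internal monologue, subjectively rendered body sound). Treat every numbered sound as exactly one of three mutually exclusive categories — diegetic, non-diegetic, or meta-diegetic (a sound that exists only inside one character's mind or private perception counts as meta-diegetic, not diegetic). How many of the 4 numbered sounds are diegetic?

1

(1) is diegetic: the music has an off-screen but real-world source and a character hears it.
(2) is meta-diegetic: remembered music, private to Kasimir — Rosa is oblivious because it isn't in the room.
(3) is non-diegetic: it has no source in the story world and no character can hear it — it's underscore.
(4) is non-diegetic: the narrator exists outside the story world, addressing only the audience.
So 1 of the 4 is diegetic: (1).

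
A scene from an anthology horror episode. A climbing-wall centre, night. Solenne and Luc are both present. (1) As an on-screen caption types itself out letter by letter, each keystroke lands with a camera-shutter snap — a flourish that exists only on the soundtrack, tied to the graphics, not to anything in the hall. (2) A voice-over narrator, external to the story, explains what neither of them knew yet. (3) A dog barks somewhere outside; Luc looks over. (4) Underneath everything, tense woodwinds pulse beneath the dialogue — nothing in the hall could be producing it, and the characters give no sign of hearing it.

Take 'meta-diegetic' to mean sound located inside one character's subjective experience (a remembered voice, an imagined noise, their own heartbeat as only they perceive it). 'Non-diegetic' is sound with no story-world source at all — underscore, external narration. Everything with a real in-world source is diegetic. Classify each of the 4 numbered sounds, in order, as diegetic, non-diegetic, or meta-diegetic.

Sound (1): the caption isn't part of the story world, so neither is the sound tied to it, so non-diegetic.
(2) is non-diegetic: the narrator exists outside the story world, addressing only the audience.
Sound (3): a dog is a real object/event in the scene's world, so diegetic.
(4) it has no source in the story world and no character can hear it — it's underscore → non-diegetic.

non-diegetic, non-diegetic, diegetic, non-diegetic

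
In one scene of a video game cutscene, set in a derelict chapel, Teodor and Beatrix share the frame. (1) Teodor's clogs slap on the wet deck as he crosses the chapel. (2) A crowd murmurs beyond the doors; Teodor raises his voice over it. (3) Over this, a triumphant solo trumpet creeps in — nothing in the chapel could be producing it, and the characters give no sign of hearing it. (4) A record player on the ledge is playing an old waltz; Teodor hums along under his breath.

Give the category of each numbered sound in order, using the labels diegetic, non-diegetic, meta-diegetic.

diegetic, diegetic, non-diegetic, diegetic

(1) Teodor's footsteps are produced in the story world → diegetic.
(2) it's the actual ambient sound of the location → diegetic.
Sound (3): it has no source in the story world and no character can hear it — it's underscore, so non-diegetic.
(4) is diegetic: source music from a record player, which exists in the story world.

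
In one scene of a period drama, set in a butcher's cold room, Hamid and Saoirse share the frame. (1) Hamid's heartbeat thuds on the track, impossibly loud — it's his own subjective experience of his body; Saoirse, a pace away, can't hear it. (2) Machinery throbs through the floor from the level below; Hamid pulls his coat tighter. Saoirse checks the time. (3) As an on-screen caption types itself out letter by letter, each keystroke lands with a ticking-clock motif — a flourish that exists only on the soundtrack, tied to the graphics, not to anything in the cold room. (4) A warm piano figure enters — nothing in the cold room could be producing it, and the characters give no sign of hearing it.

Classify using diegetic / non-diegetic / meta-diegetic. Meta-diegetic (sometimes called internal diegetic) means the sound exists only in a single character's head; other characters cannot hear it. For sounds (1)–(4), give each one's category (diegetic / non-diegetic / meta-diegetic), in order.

meta-diegetic, diegetic, non-diegetic, non-diegetic

Sound (1): it's Hamid's internal bodily sensation rendered as sound; only Hamid 'hears' it, so meta-diegetic.
Sound (2): ambient/room sound belonging to the story's physical space, so diegetic.
Sound (3): sound married to a title/caption — outside the diegesis by definition, so non-diegetic.
(4) it has no source in the story world and no character can hear it — it's underscore → non-diegetic.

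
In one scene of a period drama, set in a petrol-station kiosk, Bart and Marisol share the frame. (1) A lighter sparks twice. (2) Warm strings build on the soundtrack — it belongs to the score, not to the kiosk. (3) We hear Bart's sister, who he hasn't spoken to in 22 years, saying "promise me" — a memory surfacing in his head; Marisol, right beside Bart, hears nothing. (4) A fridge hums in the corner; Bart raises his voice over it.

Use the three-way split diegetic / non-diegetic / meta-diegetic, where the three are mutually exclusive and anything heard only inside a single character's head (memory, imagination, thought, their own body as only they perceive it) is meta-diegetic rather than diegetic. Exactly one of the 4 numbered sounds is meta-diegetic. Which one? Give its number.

3

(1) is diegetic: an in-world source (a lighter); characters could hear it.
(2) is non-diegetic: score with no on-screen or off-screen source; it exists for the audience alone.
Sound (3): a remembered line, private to Bart — not present in the room, not audible to Marisol, so meta-diegetic.
(4) is diegetic: ambient/room sound belonging to the story's physical space.
Only (3) is meta-diegetic.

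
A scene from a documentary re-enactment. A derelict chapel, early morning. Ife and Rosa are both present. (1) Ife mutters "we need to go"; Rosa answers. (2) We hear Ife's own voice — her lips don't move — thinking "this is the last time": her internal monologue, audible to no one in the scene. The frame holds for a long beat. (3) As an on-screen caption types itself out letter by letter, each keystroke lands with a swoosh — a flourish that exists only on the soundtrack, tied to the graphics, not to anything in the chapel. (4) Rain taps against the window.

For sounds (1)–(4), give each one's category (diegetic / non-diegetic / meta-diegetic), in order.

(1) is diegetic: Ife is a character speaking aloud in the scene.
(2) is meta-diegetic: Ife's thought-voice: a private mental sound no other character can hear.
(3) the caption isn't part of the story world, so neither is the sound tied to it → non-diegetic.
(4) is diegetic: ambient/room sound belonging to the story's physical space.

diegetic, meta-diegetic, non-diegetic, diegetic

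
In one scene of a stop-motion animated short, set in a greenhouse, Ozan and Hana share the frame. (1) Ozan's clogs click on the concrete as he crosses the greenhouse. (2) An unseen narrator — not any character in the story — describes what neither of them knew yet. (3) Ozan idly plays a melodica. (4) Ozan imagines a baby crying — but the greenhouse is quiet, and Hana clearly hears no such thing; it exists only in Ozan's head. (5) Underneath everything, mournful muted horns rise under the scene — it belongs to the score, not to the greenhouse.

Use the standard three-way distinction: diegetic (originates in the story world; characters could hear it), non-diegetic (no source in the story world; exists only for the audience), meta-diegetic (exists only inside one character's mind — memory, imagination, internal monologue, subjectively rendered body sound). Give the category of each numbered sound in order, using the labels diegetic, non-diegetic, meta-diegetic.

(1) is diegetic: a character's body making contact with the set — an in-world sound.
Sound (2): external voice-over — not a character, not heard by anyone in the scene, so non-diegetic.
(3) is diegetic: the instrument and the performer are both in the scene.
Sound (4): the sound is imagined by Ozan; nothing in the story world is producing it and Hana can't hear it, so meta-diegetic.
(5) score with no on-screen or off-screen source; it exists for the audience alone → non-diegetic.

diegetic, non-diegetic, diegetic, meta-diegetic, non-diegetic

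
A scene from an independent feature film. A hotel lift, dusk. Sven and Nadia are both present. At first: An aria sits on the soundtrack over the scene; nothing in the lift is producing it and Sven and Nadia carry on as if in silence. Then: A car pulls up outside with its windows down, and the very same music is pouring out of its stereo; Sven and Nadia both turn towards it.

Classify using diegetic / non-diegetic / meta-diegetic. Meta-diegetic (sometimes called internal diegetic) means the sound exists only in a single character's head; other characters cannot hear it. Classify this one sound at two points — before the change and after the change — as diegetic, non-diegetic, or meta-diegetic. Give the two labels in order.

non-diegetic, diegetic

Before the change: no in-world source exists and no character can hear it — underscore → non-diegetic.
After the change: the car stereo is now a real source in the story world and the characters hear it → diegetic.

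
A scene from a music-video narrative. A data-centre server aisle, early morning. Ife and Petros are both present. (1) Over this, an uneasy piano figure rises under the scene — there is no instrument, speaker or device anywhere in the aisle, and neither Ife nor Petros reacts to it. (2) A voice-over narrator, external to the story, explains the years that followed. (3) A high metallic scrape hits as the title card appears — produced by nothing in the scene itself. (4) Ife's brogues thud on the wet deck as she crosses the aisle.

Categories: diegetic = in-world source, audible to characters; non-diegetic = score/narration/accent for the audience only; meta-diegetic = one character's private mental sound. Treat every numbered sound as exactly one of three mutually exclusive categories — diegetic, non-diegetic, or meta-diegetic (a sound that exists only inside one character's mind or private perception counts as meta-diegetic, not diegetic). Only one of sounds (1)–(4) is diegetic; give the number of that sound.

Sound (1): it has no source in the story world and no character can hear it — it's underscore, so non-diegetic.
Sound (2): commentary laid over the scene from outside the fiction, so non-diegetic.
Sound (3): it's a sound-design accent with no in-world source; no one in the scene can hear it, so non-diegetic.
(4) Ife's footsteps are produced in the story world → diegetic.
Only (4) is diegetic.

4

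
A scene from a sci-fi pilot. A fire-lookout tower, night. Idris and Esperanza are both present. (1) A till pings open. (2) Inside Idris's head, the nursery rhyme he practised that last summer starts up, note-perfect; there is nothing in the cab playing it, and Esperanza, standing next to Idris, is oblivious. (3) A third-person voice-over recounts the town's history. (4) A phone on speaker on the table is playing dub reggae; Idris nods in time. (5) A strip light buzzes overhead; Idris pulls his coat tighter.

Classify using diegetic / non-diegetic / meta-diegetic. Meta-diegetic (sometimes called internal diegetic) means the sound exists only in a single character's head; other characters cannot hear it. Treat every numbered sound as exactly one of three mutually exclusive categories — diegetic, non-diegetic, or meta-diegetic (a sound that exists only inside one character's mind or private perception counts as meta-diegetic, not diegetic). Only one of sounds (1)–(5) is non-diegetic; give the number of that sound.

3

(1) is diegetic: a till is a real object/event in the scene's world.
(2) is meta-diegetic: it lives in Idris's subjectivity, not in the cab.
Sound (3): commentary laid over the scene from outside the fiction, so non-diegetic.
Sound (4): a phone on speaker is a physical source in the scene and Idris reacts to it, so diegetic.
(5) a strip light is part of the location's real environment → diegetic.
Only (3) is non-diegetic.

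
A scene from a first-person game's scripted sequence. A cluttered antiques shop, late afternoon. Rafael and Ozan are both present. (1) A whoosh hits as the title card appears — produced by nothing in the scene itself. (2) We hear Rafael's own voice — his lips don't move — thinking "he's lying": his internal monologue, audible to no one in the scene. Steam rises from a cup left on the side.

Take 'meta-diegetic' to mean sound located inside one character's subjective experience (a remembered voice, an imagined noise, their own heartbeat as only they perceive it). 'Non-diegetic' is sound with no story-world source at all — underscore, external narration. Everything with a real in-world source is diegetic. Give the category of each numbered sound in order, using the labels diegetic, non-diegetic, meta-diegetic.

non-diegetic, meta-diegetic

(1) nothing in the scene produces it; it's an accent added for the audience → non-diegetic.
Sound (2): internal monologue — inside Rafael's mind, not spoken into the scene, so meta-diegetic.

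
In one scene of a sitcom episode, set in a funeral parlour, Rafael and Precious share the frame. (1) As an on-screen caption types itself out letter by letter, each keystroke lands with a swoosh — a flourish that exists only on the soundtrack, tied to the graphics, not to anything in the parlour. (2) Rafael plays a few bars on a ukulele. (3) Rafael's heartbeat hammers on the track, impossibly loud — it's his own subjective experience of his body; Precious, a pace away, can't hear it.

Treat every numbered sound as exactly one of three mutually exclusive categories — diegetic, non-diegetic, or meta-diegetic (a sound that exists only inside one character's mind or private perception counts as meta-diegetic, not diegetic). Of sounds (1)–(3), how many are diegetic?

(1) is non-diegetic: the caption isn't part of the story world, so neither is the sound tied to it.
(2) Rafael is producing the music live, in the story world → diegetic.
Sound (3): it's Rafael's internal bodily sensation rendered as sound; only Rafael 'hears' it, so meta-diegetic.
Diegetic: (2) — that's 1.

1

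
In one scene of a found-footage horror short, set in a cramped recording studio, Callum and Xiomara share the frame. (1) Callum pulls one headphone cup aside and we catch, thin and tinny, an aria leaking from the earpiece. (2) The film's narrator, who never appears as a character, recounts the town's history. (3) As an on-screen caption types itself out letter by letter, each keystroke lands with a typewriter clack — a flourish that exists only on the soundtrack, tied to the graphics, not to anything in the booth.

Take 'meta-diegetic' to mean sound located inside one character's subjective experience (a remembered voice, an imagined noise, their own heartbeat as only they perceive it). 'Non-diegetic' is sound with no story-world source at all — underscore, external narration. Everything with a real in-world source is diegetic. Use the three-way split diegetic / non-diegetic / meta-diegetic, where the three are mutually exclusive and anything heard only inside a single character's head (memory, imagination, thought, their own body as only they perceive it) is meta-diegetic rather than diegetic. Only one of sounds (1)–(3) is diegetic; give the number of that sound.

1

(1) is diegetic: the earpiece is a real device on Callum's head — source music.
Sound (2): external voice-over — not a character, not heard by anyone in the scene, so non-diegetic.
(3) sound married to a title/caption — outside the diegesis by definition → non-diegetic.
Only (1) is diegetic.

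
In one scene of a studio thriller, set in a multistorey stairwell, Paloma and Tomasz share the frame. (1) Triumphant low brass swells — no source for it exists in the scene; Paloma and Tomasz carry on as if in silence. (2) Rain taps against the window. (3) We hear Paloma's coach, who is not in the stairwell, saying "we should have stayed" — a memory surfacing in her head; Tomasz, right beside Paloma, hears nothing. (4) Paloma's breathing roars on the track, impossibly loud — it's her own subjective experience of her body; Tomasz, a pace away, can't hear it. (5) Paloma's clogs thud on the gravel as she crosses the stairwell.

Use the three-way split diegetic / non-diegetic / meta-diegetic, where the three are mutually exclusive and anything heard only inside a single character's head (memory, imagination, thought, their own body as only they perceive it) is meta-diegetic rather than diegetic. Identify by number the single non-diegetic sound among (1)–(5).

1

Sound (1): score with no on-screen or off-screen source; it exists for the audience alone, so non-diegetic.
(2) is diegetic: rain is part of the location's real environment.
(3) a remembered line, private to Paloma — not present in the room, not audible to Tomasz → meta-diegetic.
(4) is meta-diegetic: it's Paloma's internal bodily sensation rendered as sound; only Paloma 'hears' it.
(5) is diegetic: it's the physical sound of Paloma moving in the space.
Only (1) is non-diegetic.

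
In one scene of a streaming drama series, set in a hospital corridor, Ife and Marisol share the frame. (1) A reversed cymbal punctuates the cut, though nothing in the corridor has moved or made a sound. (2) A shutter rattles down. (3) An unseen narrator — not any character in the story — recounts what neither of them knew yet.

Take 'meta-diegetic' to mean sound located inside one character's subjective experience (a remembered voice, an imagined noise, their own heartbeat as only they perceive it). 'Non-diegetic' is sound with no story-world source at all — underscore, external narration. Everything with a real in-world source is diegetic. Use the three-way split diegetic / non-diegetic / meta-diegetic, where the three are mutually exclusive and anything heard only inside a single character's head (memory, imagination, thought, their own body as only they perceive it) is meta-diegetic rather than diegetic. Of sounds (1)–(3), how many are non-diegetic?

Sound (1): an editorial stinger — it belongs to the cut, not the story world, so non-diegetic.
(2) is diegetic: the sound comes from a shutter physically present in the location.
Sound (3): the narrator exists outside the story world, addressing only the audience, so non-diegetic.
Non-diegetic: (1), (3) — that's 2.

2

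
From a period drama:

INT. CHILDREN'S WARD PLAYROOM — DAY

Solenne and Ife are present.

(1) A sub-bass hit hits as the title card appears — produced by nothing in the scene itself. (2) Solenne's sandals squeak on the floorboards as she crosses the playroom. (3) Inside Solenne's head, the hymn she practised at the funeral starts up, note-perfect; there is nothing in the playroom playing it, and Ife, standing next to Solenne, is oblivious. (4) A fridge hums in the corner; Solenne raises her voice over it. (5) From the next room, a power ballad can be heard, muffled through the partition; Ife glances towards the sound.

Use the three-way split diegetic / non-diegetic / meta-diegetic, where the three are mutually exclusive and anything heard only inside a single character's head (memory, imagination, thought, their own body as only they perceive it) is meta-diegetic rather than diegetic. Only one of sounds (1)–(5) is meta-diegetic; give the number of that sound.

3

(1) is non-diegetic: nothing in the scene produces it; it's an accent added for the audience.
(2) is diegetic: it's the physical sound of Solenne moving in the space.
Sound (3): the music is a memory playing inside Solenne's mind alone; no real-world source, Ife can't hear it, so meta-diegetic.
(4) a fridge is part of the location's real environment → diegetic.
Sound (5): off-screen diegetic: the source is out of frame but still in the story's space, so diegetic.
Only (3) is meta-diegetic.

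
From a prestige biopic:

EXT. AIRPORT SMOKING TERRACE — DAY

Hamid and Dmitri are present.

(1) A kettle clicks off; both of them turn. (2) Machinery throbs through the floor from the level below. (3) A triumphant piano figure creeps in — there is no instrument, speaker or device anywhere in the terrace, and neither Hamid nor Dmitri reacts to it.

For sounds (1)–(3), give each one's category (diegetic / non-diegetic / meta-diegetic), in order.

diegetic, diegetic, non-diegetic

Sound (1): a kettle is a real object/event in the scene's world, so diegetic.
(2) is diegetic: machinery is part of the location's real environment.
(3) score with no on-screen or off-screen source; it exists for the audience alone → non-diegetic.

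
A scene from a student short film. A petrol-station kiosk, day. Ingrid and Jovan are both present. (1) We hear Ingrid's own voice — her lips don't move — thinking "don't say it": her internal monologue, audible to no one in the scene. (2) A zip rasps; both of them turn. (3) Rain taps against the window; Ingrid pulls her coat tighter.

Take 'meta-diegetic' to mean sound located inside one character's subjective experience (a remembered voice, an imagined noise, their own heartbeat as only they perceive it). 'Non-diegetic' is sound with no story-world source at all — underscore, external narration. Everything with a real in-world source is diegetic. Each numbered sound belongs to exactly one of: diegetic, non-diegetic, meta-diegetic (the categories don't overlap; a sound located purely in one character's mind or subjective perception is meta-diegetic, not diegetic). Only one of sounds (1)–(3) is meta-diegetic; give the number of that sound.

1

Sound (1): internal monologue — inside Ingrid's mind, not spoken into the scene, so meta-diegetic.
(2) an in-world source (a zip); characters could hear it → diegetic.
Sound (3): rain is part of the location's real environment, so diegetic.
Only (1) is meta-diegetic.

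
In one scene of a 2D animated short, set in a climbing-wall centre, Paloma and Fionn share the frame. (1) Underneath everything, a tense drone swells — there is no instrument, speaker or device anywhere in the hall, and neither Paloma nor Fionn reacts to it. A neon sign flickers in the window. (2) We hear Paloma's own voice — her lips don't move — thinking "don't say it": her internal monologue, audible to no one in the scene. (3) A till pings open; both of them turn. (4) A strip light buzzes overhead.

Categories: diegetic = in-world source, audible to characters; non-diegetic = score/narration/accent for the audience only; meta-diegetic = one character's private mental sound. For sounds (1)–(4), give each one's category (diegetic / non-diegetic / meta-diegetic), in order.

Sound (1): it has no source in the story world and no character can hear it — it's underscore, so non-diegetic.
(2) is meta-diegetic: Paloma's thought-voice: a private mental sound no other character can hear.
(3) an in-world source (a till); characters could hear it → diegetic.
Sound (4): it's the actual ambient sound of the location, so diegetic.

non-diegetic, meta-diegetic, diegetic, diegetic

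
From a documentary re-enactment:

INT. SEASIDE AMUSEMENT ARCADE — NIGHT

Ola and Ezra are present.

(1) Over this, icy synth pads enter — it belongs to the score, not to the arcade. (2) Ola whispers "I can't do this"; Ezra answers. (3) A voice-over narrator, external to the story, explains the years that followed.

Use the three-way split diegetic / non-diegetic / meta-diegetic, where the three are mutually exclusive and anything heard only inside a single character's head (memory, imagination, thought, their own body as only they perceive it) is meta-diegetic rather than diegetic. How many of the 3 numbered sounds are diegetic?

(1) it has no source in the story world and no character can hear it — it's underscore → non-diegetic.
(2) spoken by a character present in the story world → diegetic.
(3) is non-diegetic: commentary laid over the scene from outside the fiction.
So 1 of the 3 is diegetic: (2).

1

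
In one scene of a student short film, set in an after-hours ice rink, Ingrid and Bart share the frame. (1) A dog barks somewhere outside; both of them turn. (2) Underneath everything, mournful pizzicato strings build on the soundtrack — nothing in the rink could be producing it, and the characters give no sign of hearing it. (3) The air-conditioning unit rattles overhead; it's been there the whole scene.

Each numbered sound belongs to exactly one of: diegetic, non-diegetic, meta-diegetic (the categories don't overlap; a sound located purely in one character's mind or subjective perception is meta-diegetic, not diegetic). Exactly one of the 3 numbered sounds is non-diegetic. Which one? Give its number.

(1) is diegetic: an in-world source (a dog); characters could hear it.
(2) is non-diegetic: nothing in the rink produces it and the characters don't hear it — pure soundtrack.
Sound (3): the air-conditioning unit is part of the location's real environment, so diegetic.
Only (2) is non-diegetic.

2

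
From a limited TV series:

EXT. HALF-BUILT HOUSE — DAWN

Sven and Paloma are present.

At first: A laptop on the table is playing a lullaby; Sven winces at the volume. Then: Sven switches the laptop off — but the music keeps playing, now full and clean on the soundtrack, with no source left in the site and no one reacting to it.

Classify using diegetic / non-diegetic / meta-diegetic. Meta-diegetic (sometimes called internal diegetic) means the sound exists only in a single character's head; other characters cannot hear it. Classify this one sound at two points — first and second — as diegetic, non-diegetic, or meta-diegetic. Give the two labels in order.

First: a laptop is a real in-scene source and Sven reacts to it → diegetic.
Second: there is no longer any in-world source and no one can hear it — it has become underscore → non-diegetic.

diegetic, non-diegetic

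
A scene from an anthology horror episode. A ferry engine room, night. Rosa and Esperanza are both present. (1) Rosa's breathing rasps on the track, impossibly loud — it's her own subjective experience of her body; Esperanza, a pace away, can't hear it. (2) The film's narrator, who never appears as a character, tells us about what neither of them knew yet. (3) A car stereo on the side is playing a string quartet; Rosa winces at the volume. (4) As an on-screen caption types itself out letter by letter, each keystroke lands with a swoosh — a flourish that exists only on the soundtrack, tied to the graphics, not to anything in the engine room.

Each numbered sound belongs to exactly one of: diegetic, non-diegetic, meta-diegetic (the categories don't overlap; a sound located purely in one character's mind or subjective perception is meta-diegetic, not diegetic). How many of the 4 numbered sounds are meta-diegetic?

1

(1) is meta-diegetic: a subjective body sound — Rosa's private perception, inaudible to Esperanza.
(2) is non-diegetic: commentary laid over the scene from outside the fiction.
(3) a car stereo is a physical source in the scene and Rosa reacts to it → diegetic.
(4) is non-diegetic: it accompanies on-screen graphics, not anything inside the story world.
Meta-diegetic: (1) — that's 1.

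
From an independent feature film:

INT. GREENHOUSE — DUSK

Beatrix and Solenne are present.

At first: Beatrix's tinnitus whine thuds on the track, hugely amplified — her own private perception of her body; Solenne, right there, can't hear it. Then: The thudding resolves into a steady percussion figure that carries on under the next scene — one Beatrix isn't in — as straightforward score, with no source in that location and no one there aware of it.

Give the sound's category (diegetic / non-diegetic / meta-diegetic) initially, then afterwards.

meta-diegetic, non-diegetic

Initially: it's Beatrix's subjective body sound, inaudible to Solenne → meta-diegetic.
Afterwards: detached from Beatrix and playing as sourceless score over a scene she isn't in — for the audience only → non-diegetic.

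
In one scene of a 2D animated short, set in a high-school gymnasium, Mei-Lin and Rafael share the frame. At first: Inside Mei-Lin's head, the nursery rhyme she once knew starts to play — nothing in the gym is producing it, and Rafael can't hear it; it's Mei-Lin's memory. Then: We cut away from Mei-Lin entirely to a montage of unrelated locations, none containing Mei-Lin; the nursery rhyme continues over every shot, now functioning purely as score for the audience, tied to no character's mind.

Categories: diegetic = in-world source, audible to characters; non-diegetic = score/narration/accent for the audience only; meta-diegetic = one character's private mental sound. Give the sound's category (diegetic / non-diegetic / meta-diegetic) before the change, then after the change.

meta-diegetic, non-diegetic

Before the change: the music lives inside Mei-Lin's mind alone; Rafael can't hear it → meta-diegetic.
After the change: once it plays over shots Mei-Lin isn't in, detached from any character's subjectivity, it's conventional underscore → non-diegetic.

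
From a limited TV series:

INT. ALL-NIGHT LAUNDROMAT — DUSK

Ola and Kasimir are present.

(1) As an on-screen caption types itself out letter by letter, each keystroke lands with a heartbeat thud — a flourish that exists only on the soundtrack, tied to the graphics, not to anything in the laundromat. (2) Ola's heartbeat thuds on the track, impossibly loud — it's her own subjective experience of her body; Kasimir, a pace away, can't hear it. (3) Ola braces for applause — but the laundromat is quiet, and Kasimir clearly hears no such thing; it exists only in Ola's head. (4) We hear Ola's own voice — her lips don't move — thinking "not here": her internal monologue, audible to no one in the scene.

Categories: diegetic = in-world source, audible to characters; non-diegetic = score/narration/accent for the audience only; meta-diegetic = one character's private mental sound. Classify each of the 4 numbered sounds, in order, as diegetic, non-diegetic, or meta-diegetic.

(1) is non-diegetic: sound married to a title/caption — outside the diegesis by definition.
(2) a subjective body sound — Ola's private perception, inaudible to Kasimir → meta-diegetic.
(3) Ola alone 'hears' it — an imagined sound, not present in the space → meta-diegetic.
(4) it's Ola's unspoken thought, heard only by the audience via her subjectivity → meta-diegetic.

non-diegetic, meta-diegetic, meta-diegetic, meta-diegetic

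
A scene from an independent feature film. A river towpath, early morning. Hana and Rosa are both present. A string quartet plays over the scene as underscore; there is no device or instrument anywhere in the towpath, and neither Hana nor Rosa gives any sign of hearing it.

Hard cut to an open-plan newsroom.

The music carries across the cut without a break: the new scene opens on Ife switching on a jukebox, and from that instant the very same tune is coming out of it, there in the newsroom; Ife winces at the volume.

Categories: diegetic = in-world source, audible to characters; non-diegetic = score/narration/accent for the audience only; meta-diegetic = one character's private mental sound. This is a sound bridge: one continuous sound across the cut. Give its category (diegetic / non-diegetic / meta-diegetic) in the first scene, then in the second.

Scene one: there's no in-world source anywhere and no character hears it — underscore for the audience only → non-diegetic.
Scene two: once Ife turns on a jukebox, the music has a real source in the story world and Ife reacts to it → diegetic.

non-diegetic, diegetic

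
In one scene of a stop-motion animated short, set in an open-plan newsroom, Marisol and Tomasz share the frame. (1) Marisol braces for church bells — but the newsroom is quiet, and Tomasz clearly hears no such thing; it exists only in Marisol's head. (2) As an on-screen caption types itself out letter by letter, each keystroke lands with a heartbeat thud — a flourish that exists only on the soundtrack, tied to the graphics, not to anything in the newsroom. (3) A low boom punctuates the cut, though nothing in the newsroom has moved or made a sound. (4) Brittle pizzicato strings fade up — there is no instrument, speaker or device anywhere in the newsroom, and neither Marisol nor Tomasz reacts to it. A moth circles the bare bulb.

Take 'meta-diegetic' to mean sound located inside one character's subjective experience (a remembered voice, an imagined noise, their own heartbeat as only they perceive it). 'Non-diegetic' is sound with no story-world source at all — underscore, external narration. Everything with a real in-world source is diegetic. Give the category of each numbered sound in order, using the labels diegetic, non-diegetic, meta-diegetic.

Sound (1): subjective to Marisol: the newsroom is silent and Tomasz hears nothing, so meta-diegetic.
Sound (2): the caption isn't part of the story world, so neither is the sound tied to it, so non-diegetic.
Sound (3): it's a sound-design accent with no in-world source; no one in the scene can hear it, so non-diegetic.
(4) is non-diegetic: it has no source in the story world and no character can hear it — it's underscore.

meta-diegetic, non-diegetic, non-diegetic, non-diegetic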